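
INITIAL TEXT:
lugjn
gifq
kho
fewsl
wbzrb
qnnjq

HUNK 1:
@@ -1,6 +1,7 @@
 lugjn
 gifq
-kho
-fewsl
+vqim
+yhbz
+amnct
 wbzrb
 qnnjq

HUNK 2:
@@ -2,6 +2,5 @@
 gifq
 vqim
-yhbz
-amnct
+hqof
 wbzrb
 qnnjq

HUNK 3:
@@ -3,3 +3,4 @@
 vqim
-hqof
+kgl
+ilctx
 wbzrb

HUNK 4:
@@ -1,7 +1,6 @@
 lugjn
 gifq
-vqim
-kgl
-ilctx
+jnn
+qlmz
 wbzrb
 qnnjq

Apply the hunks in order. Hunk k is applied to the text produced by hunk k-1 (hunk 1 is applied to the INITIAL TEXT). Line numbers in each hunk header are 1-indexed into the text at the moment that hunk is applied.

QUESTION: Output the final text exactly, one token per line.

Answer: lugjn
gifq
jnn
qlmz
wbzrb
qnnjq

Derivation:
Hunk 1: at line 1 remove [kho,fewsl] add [vqim,yhbz,amnct] -> 7 lines: lugjn gifq vqim yhbz amnct wbzrb qnnjq
Hunk 2: at line 2 remove [yhbz,amnct] add [hqof] -> 6 lines: lugjn gifq vqim hqof wbzrb qnnjq
Hunk 3: at line 3 remove [hqof] add [kgl,ilctx] -> 7 lines: lugjn gifq vqim kgl ilctx wbzrb qnnjq
Hunk 4: at line 1 remove [vqim,kgl,ilctx] add [jnn,qlmz] -> 6 lines: lugjn gifq jnn qlmz wbzrb qnnjq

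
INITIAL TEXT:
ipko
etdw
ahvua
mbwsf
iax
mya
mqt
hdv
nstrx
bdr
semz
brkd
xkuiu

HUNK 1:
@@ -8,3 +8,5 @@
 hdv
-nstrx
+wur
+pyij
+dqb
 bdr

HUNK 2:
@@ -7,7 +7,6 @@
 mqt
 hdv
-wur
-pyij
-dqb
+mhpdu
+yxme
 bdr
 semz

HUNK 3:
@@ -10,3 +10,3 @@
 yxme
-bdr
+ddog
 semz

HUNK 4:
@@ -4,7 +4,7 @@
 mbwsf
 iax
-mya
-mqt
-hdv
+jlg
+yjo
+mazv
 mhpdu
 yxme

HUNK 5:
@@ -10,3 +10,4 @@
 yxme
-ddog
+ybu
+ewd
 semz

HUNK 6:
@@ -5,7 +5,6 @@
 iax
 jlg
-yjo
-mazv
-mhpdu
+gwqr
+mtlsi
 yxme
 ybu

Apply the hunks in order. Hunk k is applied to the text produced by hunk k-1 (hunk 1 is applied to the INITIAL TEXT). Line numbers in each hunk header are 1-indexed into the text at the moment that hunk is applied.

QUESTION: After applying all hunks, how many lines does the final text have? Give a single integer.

Hunk 1: at line 8 remove [nstrx] add [wur,pyij,dqb] -> 15 lines: ipko etdw ahvua mbwsf iax mya mqt hdv wur pyij dqb bdr semz brkd xkuiu
Hunk 2: at line 7 remove [wur,pyij,dqb] add [mhpdu,yxme] -> 14 lines: ipko etdw ahvua mbwsf iax mya mqt hdv mhpdu yxme bdr semz brkd xkuiu
Hunk 3: at line 10 remove [bdr] add [ddog] -> 14 lines: ipko etdw ahvua mbwsf iax mya mqt hdv mhpdu yxme ddog semz brkd xkuiu
Hunk 4: at line 4 remove [mya,mqt,hdv] add [jlg,yjo,mazv] -> 14 lines: ipko etdw ahvua mbwsf iax jlg yjo mazv mhpdu yxme ddog semz brkd xkuiu
Hunk 5: at line 10 remove [ddog] add [ybu,ewd] -> 15 lines: ipko etdw ahvua mbwsf iax jlg yjo mazv mhpdu yxme ybu ewd semz brkd xkuiu
Hunk 6: at line 5 remove [yjo,mazv,mhpdu] add [gwqr,mtlsi] -> 14 lines: ipko etdw ahvua mbwsf iax jlg gwqr mtlsi yxme ybu ewd semz brkd xkuiu
Final line count: 14

Answer: 14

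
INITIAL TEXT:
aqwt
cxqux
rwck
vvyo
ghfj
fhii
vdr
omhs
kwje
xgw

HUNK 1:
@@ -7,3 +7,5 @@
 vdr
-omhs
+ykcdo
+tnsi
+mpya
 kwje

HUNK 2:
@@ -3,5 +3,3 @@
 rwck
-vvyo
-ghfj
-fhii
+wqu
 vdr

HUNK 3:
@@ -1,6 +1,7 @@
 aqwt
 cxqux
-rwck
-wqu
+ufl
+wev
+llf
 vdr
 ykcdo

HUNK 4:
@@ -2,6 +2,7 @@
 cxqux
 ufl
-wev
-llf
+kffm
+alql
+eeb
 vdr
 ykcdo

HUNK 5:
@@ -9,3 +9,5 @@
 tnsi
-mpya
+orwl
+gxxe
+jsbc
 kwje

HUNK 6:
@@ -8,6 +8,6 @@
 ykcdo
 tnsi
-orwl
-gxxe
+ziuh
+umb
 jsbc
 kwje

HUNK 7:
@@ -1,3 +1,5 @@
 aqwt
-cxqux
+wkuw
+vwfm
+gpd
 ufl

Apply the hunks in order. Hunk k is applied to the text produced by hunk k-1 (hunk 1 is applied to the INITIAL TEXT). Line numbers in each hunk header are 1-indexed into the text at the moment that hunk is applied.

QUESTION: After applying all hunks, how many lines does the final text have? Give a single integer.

Hunk 1: at line 7 remove [omhs] add [ykcdo,tnsi,mpya] -> 12 lines: aqwt cxqux rwck vvyo ghfj fhii vdr ykcdo tnsi mpya kwje xgw
Hunk 2: at line 3 remove [vvyo,ghfj,fhii] add [wqu] -> 10 lines: aqwt cxqux rwck wqu vdr ykcdo tnsi mpya kwje xgw
Hunk 3: at line 1 remove [rwck,wqu] add [ufl,wev,llf] -> 11 lines: aqwt cxqux ufl wev llf vdr ykcdo tnsi mpya kwje xgw
Hunk 4: at line 2 remove [wev,llf] add [kffm,alql,eeb] -> 12 lines: aqwt cxqux ufl kffm alql eeb vdr ykcdo tnsi mpya kwje xgw
Hunk 5: at line 9 remove [mpya] add [orwl,gxxe,jsbc] -> 14 lines: aqwt cxqux ufl kffm alql eeb vdr ykcdo tnsi orwl gxxe jsbc kwje xgw
Hunk 6: at line 8 remove [orwl,gxxe] add [ziuh,umb] -> 14 lines: aqwt cxqux ufl kffm alql eeb vdr ykcdo tnsi ziuh umb jsbc kwje xgw
Hunk 7: at line 1 remove [cxqux] add [wkuw,vwfm,gpd] -> 16 lines: aqwt wkuw vwfm gpd ufl kffm alql eeb vdr ykcdo tnsi ziuh umb jsbc kwje xgw
Final line count: 16

Answer: 16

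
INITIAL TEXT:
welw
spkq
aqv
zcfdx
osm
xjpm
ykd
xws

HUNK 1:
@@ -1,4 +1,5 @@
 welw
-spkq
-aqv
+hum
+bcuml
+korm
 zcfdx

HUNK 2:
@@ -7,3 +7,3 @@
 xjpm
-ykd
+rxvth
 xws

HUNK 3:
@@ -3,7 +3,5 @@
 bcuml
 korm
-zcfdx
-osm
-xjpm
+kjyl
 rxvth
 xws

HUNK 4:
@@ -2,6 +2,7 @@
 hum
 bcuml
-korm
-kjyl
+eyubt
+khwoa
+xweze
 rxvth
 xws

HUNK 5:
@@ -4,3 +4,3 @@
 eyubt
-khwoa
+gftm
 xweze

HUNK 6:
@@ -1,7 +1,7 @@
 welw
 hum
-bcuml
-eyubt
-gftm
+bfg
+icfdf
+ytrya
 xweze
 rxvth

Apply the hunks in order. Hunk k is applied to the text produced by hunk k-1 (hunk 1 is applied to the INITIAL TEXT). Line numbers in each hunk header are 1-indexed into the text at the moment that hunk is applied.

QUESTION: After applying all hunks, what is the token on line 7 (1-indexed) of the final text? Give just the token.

Hunk 1: at line 1 remove [spkq,aqv] add [hum,bcuml,korm] -> 9 lines: welw hum bcuml korm zcfdx osm xjpm ykd xws
Hunk 2: at line 7 remove [ykd] add [rxvth] -> 9 lines: welw hum bcuml korm zcfdx osm xjpm rxvth xws
Hunk 3: at line 3 remove [zcfdx,osm,xjpm] add [kjyl] -> 7 lines: welw hum bcuml korm kjyl rxvth xws
Hunk 4: at line 2 remove [korm,kjyl] add [eyubt,khwoa,xweze] -> 8 lines: welw hum bcuml eyubt khwoa xweze rxvth xws
Hunk 5: at line 4 remove [khwoa] add [gftm] -> 8 lines: welw hum bcuml eyubt gftm xweze rxvth xws
Hunk 6: at line 1 remove [bcuml,eyubt,gftm] add [bfg,icfdf,ytrya] -> 8 lines: welw hum bfg icfdf ytrya xweze rxvth xws
Final line 7: rxvth

Answer: rxvth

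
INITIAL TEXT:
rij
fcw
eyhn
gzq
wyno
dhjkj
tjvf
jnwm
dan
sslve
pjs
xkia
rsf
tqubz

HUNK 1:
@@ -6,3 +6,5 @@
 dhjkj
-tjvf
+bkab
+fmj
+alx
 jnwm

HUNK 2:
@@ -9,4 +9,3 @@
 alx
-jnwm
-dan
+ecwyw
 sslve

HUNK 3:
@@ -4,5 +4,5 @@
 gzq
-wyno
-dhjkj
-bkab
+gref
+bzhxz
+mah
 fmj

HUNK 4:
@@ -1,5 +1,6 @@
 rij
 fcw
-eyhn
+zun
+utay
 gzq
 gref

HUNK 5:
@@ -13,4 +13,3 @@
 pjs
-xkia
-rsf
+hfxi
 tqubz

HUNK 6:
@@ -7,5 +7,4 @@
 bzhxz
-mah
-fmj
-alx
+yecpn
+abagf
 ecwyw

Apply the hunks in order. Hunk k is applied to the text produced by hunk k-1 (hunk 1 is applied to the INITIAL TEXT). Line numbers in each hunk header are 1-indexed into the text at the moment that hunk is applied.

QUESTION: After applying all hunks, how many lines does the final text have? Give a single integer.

Hunk 1: at line 6 remove [tjvf] add [bkab,fmj,alx] -> 16 lines: rij fcw eyhn gzq wyno dhjkj bkab fmj alx jnwm dan sslve pjs xkia rsf tqubz
Hunk 2: at line 9 remove [jnwm,dan] add [ecwyw] -> 15 lines: rij fcw eyhn gzq wyno dhjkj bkab fmj alx ecwyw sslve pjs xkia rsf tqubz
Hunk 3: at line 4 remove [wyno,dhjkj,bkab] add [gref,bzhxz,mah] -> 15 lines: rij fcw eyhn gzq gref bzhxz mah fmj alx ecwyw sslve pjs xkia rsf tqubz
Hunk 4: at line 1 remove [eyhn] add [zun,utay] -> 16 lines: rij fcw zun utay gzq gref bzhxz mah fmj alx ecwyw sslve pjs xkia rsf tqubz
Hunk 5: at line 13 remove [xkia,rsf] add [hfxi] -> 15 lines: rij fcw zun utay gzq gref bzhxz mah fmj alx ecwyw sslve pjs hfxi tqubz
Hunk 6: at line 7 remove [mah,fmj,alx] add [yecpn,abagf] -> 14 lines: rij fcw zun utay gzq gref bzhxz yecpn abagf ecwyw sslve pjs hfxi tqubz
Final line count: 14

Answer: 14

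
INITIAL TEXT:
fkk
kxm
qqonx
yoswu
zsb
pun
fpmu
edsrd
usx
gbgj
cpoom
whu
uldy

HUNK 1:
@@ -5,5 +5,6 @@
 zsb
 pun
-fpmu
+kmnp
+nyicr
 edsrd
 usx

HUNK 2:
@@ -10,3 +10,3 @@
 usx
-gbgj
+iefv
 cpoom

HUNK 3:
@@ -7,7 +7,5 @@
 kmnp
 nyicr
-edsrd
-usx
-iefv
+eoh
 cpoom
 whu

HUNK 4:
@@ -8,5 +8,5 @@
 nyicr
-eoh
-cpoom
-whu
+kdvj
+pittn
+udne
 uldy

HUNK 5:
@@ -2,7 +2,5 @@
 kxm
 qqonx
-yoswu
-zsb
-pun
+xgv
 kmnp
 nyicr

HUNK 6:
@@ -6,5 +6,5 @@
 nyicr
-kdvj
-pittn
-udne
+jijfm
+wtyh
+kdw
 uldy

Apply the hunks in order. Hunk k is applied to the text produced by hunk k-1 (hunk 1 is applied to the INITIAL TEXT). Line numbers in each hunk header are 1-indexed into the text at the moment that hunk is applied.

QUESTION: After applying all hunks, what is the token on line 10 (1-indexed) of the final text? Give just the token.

Hunk 1: at line 5 remove [fpmu] add [kmnp,nyicr] -> 14 lines: fkk kxm qqonx yoswu zsb pun kmnp nyicr edsrd usx gbgj cpoom whu uldy
Hunk 2: at line 10 remove [gbgj] add [iefv] -> 14 lines: fkk kxm qqonx yoswu zsb pun kmnp nyicr edsrd usx iefv cpoom whu uldy
Hunk 3: at line 7 remove [edsrd,usx,iefv] add [eoh] -> 12 lines: fkk kxm qqonx yoswu zsb pun kmnp nyicr eoh cpoom whu uldy
Hunk 4: at line 8 remove [eoh,cpoom,whu] add [kdvj,pittn,udne] -> 12 lines: fkk kxm qqonx yoswu zsb pun kmnp nyicr kdvj pittn udne uldy
Hunk 5: at line 2 remove [yoswu,zsb,pun] add [xgv] -> 10 lines: fkk kxm qqonx xgv kmnp nyicr kdvj pittn udne uldy
Hunk 6: at line 6 remove [kdvj,pittn,udne] add [jijfm,wtyh,kdw] -> 10 lines: fkk kxm qqonx xgv kmnp nyicr jijfm wtyh kdw uldy
Final line 10: uldy

Answer: uldy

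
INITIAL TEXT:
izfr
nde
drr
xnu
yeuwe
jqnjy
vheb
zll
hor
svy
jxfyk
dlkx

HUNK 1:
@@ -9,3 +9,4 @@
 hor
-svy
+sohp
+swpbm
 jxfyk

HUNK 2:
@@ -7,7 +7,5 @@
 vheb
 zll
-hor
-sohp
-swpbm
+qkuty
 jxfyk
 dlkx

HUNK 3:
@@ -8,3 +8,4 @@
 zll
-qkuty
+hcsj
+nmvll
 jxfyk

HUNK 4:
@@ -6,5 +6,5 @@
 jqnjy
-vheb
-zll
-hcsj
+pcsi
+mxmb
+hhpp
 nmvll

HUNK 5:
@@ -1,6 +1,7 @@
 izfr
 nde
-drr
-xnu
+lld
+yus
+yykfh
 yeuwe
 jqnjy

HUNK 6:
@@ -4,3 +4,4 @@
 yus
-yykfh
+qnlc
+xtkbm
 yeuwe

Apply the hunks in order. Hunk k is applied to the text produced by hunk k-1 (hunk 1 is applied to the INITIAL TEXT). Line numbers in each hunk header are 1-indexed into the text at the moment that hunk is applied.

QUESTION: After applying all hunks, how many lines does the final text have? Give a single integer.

Answer: 14

Derivation:
Hunk 1: at line 9 remove [svy] add [sohp,swpbm] -> 13 lines: izfr nde drr xnu yeuwe jqnjy vheb zll hor sohp swpbm jxfyk dlkx
Hunk 2: at line 7 remove [hor,sohp,swpbm] add [qkuty] -> 11 lines: izfr nde drr xnu yeuwe jqnjy vheb zll qkuty jxfyk dlkx
Hunk 3: at line 8 remove [qkuty] add [hcsj,nmvll] -> 12 lines: izfr nde drr xnu yeuwe jqnjy vheb zll hcsj nmvll jxfyk dlkx
Hunk 4: at line 6 remove [vheb,zll,hcsj] add [pcsi,mxmb,hhpp] -> 12 lines: izfr nde drr xnu yeuwe jqnjy pcsi mxmb hhpp nmvll jxfyk dlkx
Hunk 5: at line 1 remove [drr,xnu] add [lld,yus,yykfh] -> 13 lines: izfr nde lld yus yykfh yeuwe jqnjy pcsi mxmb hhpp nmvll jxfyk dlkx
Hunk 6: at line 4 remove [yykfh] add [qnlc,xtkbm] -> 14 lines: izfr nde lld yus qnlc xtkbm yeuwe jqnjy pcsi mxmb hhpp nmvll jxfyk dlkx
Final line count: 14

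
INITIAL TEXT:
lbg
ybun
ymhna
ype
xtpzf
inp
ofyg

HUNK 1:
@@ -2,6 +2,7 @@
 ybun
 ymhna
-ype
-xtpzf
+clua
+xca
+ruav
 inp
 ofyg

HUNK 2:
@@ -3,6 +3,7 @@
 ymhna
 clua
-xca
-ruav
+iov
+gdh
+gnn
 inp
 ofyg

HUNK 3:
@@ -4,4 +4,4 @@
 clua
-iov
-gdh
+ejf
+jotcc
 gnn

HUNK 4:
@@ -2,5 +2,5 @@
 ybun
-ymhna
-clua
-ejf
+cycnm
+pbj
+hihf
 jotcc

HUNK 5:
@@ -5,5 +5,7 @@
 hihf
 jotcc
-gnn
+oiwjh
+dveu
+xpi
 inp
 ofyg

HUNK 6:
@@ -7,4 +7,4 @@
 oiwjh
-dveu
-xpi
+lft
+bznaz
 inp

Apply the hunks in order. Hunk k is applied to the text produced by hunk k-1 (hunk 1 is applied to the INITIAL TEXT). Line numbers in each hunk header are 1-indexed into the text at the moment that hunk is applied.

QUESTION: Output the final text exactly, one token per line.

Answer: lbg
ybun
cycnm
pbj
hihf
jotcc
oiwjh
lft
bznaz
inp
ofyg

Derivation:
Hunk 1: at line 2 remove [ype,xtpzf] add [clua,xca,ruav] -> 8 lines: lbg ybun ymhna clua xca ruav inp ofyg
Hunk 2: at line 3 remove [xca,ruav] add [iov,gdh,gnn] -> 9 lines: lbg ybun ymhna clua iov gdh gnn inp ofyg
Hunk 3: at line 4 remove [iov,gdh] add [ejf,jotcc] -> 9 lines: lbg ybun ymhna clua ejf jotcc gnn inp ofyg
Hunk 4: at line 2 remove [ymhna,clua,ejf] add [cycnm,pbj,hihf] -> 9 lines: lbg ybun cycnm pbj hihf jotcc gnn inp ofyg
Hunk 5: at line 5 remove [gnn] add [oiwjh,dveu,xpi] -> 11 lines: lbg ybun cycnm pbj hihf jotcc oiwjh dveu xpi inp ofyg
Hunk 6: at line 7 remove [dveu,xpi] add [lft,bznaz] -> 11 lines: lbg ybun cycnm pbj hihf jotcc oiwjh lft bznaz inp ofyg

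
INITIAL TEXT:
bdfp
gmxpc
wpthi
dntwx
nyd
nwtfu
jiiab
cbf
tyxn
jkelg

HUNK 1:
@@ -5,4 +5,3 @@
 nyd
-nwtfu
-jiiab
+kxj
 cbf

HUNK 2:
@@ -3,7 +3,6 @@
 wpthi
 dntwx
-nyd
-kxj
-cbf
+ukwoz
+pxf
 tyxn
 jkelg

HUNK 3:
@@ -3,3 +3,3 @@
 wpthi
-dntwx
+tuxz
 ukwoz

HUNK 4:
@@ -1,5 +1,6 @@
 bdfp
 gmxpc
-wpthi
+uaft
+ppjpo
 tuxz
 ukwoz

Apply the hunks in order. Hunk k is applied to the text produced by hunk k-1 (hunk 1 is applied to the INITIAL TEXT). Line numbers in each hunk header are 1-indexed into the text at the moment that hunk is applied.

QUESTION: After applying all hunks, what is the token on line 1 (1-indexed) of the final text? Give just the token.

Answer: bdfp

Derivation:
Hunk 1: at line 5 remove [nwtfu,jiiab] add [kxj] -> 9 lines: bdfp gmxpc wpthi dntwx nyd kxj cbf tyxn jkelg
Hunk 2: at line 3 remove [nyd,kxj,cbf] add [ukwoz,pxf] -> 8 lines: bdfp gmxpc wpthi dntwx ukwoz pxf tyxn jkelg
Hunk 3: at line 3 remove [dntwx] add [tuxz] -> 8 lines: bdfp gmxpc wpthi tuxz ukwoz pxf tyxn jkelg
Hunk 4: at line 1 remove [wpthi] add [uaft,ppjpo] -> 9 lines: bdfp gmxpc uaft ppjpo tuxz ukwoz pxf tyxn jkelg
Final line 1: bdfp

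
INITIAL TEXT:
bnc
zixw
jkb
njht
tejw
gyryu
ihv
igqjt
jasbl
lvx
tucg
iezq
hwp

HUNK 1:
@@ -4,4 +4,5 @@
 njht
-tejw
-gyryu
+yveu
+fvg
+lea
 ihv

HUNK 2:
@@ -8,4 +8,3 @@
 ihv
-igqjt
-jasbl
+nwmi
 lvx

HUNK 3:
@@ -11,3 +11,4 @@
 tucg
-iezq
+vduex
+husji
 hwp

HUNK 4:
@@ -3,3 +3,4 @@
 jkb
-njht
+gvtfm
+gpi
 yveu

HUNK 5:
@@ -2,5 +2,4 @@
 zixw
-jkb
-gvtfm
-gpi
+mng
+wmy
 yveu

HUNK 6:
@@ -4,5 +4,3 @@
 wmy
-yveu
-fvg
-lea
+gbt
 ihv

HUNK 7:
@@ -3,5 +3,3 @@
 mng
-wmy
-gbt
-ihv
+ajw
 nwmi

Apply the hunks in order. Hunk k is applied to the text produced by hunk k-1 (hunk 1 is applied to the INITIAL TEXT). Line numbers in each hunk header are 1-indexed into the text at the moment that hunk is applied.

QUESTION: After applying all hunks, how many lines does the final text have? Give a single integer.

Hunk 1: at line 4 remove [tejw,gyryu] add [yveu,fvg,lea] -> 14 lines: bnc zixw jkb njht yveu fvg lea ihv igqjt jasbl lvx tucg iezq hwp
Hunk 2: at line 8 remove [igqjt,jasbl] add [nwmi] -> 13 lines: bnc zixw jkb njht yveu fvg lea ihv nwmi lvx tucg iezq hwp
Hunk 3: at line 11 remove [iezq] add [vduex,husji] -> 14 lines: bnc zixw jkb njht yveu fvg lea ihv nwmi lvx tucg vduex husji hwp
Hunk 4: at line 3 remove [njht] add [gvtfm,gpi] -> 15 lines: bnc zixw jkb gvtfm gpi yveu fvg lea ihv nwmi lvx tucg vduex husji hwp
Hunk 5: at line 2 remove [jkb,gvtfm,gpi] add [mng,wmy] -> 14 lines: bnc zixw mng wmy yveu fvg lea ihv nwmi lvx tucg vduex husji hwp
Hunk 6: at line 4 remove [yveu,fvg,lea] add [gbt] -> 12 lines: bnc zixw mng wmy gbt ihv nwmi lvx tucg vduex husji hwp
Hunk 7: at line 3 remove [wmy,gbt,ihv] add [ajw] -> 10 lines: bnc zixw mng ajw nwmi lvx tucg vduex husji hwp
Final line count: 10

Answer: 10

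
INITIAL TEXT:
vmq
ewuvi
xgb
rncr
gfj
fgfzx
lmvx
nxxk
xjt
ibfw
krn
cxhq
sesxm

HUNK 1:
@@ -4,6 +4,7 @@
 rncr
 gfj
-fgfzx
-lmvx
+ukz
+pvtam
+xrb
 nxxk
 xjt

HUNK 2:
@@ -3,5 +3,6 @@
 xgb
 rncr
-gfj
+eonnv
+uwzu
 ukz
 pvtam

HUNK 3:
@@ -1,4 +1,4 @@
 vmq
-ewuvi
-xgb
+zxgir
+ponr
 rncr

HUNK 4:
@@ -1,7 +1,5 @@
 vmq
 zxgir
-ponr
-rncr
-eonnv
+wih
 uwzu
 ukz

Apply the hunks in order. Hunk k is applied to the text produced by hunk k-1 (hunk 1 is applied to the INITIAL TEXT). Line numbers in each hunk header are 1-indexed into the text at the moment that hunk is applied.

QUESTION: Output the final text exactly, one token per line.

Hunk 1: at line 4 remove [fgfzx,lmvx] add [ukz,pvtam,xrb] -> 14 lines: vmq ewuvi xgb rncr gfj ukz pvtam xrb nxxk xjt ibfw krn cxhq sesxm
Hunk 2: at line 3 remove [gfj] add [eonnv,uwzu] -> 15 lines: vmq ewuvi xgb rncr eonnv uwzu ukz pvtam xrb nxxk xjt ibfw krn cxhq sesxm
Hunk 3: at line 1 remove [ewuvi,xgb] add [zxgir,ponr] -> 15 lines: vmq zxgir ponr rncr eonnv uwzu ukz pvtam xrb nxxk xjt ibfw krn cxhq sesxm
Hunk 4: at line 1 remove [ponr,rncr,eonnv] add [wih] -> 13 lines: vmq zxgir wih uwzu ukz pvtam xrb nxxk xjt ibfw krn cxhq sesxm

Answer: vmq
zxgir
wih
uwzu
ukz
pvtam
xrb
nxxk
xjt
ibfw
krn
cxhq
sesxm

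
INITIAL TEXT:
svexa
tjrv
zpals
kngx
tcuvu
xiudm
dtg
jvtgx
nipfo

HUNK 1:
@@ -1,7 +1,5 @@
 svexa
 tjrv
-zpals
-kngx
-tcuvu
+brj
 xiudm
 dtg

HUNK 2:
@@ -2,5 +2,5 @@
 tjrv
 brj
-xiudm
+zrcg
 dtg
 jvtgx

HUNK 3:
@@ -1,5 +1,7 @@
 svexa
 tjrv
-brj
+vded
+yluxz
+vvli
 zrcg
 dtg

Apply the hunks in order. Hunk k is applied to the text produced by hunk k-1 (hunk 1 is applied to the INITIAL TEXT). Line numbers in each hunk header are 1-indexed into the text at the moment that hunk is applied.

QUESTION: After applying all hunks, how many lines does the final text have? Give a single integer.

Answer: 9

Derivation:
Hunk 1: at line 1 remove [zpals,kngx,tcuvu] add [brj] -> 7 lines: svexa tjrv brj xiudm dtg jvtgx nipfo
Hunk 2: at line 2 remove [xiudm] add [zrcg] -> 7 lines: svexa tjrv brj zrcg dtg jvtgx nipfo
Hunk 3: at line 1 remove [brj] add [vded,yluxz,vvli] -> 9 lines: svexa tjrv vded yluxz vvli zrcg dtg jvtgx nipfo
Final line count: 9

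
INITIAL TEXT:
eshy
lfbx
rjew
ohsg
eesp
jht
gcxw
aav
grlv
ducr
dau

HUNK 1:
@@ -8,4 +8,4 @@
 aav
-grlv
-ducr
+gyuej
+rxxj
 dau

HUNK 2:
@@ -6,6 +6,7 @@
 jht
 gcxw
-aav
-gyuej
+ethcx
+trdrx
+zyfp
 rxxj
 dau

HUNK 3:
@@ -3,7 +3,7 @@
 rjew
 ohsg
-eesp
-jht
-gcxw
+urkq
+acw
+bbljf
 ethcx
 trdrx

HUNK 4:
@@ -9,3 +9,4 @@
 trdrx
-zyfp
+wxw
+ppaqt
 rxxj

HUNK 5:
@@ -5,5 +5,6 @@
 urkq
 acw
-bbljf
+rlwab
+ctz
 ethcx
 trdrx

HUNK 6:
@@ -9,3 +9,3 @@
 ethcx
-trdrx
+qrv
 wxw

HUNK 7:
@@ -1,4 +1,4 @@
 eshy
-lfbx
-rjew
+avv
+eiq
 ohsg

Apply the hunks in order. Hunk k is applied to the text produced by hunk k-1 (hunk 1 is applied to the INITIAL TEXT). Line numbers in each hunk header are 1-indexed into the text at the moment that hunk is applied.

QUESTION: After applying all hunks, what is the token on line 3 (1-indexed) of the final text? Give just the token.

Answer: eiq

Derivation:
Hunk 1: at line 8 remove [grlv,ducr] add [gyuej,rxxj] -> 11 lines: eshy lfbx rjew ohsg eesp jht gcxw aav gyuej rxxj dau
Hunk 2: at line 6 remove [aav,gyuej] add [ethcx,trdrx,zyfp] -> 12 lines: eshy lfbx rjew ohsg eesp jht gcxw ethcx trdrx zyfp rxxj dau
Hunk 3: at line 3 remove [eesp,jht,gcxw] add [urkq,acw,bbljf] -> 12 lines: eshy lfbx rjew ohsg urkq acw bbljf ethcx trdrx zyfp rxxj dau
Hunk 4: at line 9 remove [zyfp] add [wxw,ppaqt] -> 13 lines: eshy lfbx rjew ohsg urkq acw bbljf ethcx trdrx wxw ppaqt rxxj dau
Hunk 5: at line 5 remove [bbljf] add [rlwab,ctz] -> 14 lines: eshy lfbx rjew ohsg urkq acw rlwab ctz ethcx trdrx wxw ppaqt rxxj dau
Hunk 6: at line 9 remove [trdrx] add [qrv] -> 14 lines: eshy lfbx rjew ohsg urkq acw rlwab ctz ethcx qrv wxw ppaqt rxxj dau
Hunk 7: at line 1 remove [lfbx,rjew] add [avv,eiq] -> 14 lines: eshy avv eiq ohsg urkq acw rlwab ctz ethcx qrv wxw ppaqt rxxj dau
Final line 3: eiq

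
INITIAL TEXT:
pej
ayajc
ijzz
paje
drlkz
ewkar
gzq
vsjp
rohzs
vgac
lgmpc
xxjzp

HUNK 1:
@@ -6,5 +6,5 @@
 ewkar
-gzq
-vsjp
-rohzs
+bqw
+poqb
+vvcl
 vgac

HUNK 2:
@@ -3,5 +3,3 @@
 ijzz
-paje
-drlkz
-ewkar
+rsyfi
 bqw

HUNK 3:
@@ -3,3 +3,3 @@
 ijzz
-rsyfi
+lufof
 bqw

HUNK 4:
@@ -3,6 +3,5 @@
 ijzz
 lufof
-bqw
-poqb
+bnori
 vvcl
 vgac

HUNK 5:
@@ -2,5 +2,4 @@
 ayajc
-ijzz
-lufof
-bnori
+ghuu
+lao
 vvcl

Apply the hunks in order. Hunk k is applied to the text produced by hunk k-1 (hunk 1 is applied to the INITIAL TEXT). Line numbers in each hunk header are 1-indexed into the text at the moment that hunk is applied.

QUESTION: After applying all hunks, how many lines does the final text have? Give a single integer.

Hunk 1: at line 6 remove [gzq,vsjp,rohzs] add [bqw,poqb,vvcl] -> 12 lines: pej ayajc ijzz paje drlkz ewkar bqw poqb vvcl vgac lgmpc xxjzp
Hunk 2: at line 3 remove [paje,drlkz,ewkar] add [rsyfi] -> 10 lines: pej ayajc ijzz rsyfi bqw poqb vvcl vgac lgmpc xxjzp
Hunk 3: at line 3 remove [rsyfi] add [lufof] -> 10 lines: pej ayajc ijzz lufof bqw poqb vvcl vgac lgmpc xxjzp
Hunk 4: at line 3 remove [bqw,poqb] add [bnori] -> 9 lines: pej ayajc ijzz lufof bnori vvcl vgac lgmpc xxjzp
Hunk 5: at line 2 remove [ijzz,lufof,bnori] add [ghuu,lao] -> 8 lines: pej ayajc ghuu lao vvcl vgac lgmpc xxjzp
Final line count: 8

Answer: 8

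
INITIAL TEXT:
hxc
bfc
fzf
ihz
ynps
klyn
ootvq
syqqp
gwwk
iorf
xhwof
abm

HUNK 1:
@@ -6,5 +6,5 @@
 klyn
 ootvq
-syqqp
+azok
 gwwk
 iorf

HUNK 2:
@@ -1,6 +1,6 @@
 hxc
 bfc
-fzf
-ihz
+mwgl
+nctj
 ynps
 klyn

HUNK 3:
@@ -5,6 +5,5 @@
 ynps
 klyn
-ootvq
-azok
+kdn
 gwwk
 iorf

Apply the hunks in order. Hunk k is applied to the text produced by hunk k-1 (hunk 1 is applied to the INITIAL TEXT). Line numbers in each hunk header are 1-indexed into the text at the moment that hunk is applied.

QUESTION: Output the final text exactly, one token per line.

Answer: hxc
bfc
mwgl
nctj
ynps
klyn
kdn
gwwk
iorf
xhwof
abm

Derivation:
Hunk 1: at line 6 remove [syqqp] add [azok] -> 12 lines: hxc bfc fzf ihz ynps klyn ootvq azok gwwk iorf xhwof abm
Hunk 2: at line 1 remove [fzf,ihz] add [mwgl,nctj] -> 12 lines: hxc bfc mwgl nctj ynps klyn ootvq azok gwwk iorf xhwof abm
Hunk 3: at line 5 remove [ootvq,azok] add [kdn] -> 11 lines: hxc bfc mwgl nctj ynps klyn kdn gwwk iorf xhwof abm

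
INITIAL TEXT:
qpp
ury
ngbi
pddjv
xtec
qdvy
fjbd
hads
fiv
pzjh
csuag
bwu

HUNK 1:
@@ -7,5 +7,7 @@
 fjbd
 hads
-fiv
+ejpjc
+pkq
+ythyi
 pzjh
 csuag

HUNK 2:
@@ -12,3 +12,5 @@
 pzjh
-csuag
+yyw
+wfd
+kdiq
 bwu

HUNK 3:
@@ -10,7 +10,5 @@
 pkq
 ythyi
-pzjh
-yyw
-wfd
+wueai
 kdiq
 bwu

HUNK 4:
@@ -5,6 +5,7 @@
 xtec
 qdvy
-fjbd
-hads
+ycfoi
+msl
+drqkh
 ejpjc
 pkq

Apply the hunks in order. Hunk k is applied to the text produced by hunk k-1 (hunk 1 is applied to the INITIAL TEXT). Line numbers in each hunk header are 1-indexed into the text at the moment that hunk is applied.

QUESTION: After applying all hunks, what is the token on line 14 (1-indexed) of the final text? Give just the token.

Hunk 1: at line 7 remove [fiv] add [ejpjc,pkq,ythyi] -> 14 lines: qpp ury ngbi pddjv xtec qdvy fjbd hads ejpjc pkq ythyi pzjh csuag bwu
Hunk 2: at line 12 remove [csuag] add [yyw,wfd,kdiq] -> 16 lines: qpp ury ngbi pddjv xtec qdvy fjbd hads ejpjc pkq ythyi pzjh yyw wfd kdiq bwu
Hunk 3: at line 10 remove [pzjh,yyw,wfd] add [wueai] -> 14 lines: qpp ury ngbi pddjv xtec qdvy fjbd hads ejpjc pkq ythyi wueai kdiq bwu
Hunk 4: at line 5 remove [fjbd,hads] add [ycfoi,msl,drqkh] -> 15 lines: qpp ury ngbi pddjv xtec qdvy ycfoi msl drqkh ejpjc pkq ythyi wueai kdiq bwu
Final line 14: kdiq

Answer: kdiq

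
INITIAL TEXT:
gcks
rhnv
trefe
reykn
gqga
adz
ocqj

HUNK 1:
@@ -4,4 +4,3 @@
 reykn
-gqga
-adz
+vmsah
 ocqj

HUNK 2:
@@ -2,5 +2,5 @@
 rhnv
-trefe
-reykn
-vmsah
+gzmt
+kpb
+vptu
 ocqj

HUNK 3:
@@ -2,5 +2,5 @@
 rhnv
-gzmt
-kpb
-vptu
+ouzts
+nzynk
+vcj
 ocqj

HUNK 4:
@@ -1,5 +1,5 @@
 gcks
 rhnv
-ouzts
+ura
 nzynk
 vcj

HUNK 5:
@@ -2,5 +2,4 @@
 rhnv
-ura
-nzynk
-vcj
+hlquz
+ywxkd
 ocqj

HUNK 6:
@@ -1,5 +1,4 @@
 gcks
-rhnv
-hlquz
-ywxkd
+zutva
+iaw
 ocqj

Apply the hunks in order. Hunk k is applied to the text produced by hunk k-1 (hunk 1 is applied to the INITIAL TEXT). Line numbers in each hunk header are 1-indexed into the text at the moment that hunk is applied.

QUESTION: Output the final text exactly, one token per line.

Answer: gcks
zutva
iaw
ocqj

Derivation:
Hunk 1: at line 4 remove [gqga,adz] add [vmsah] -> 6 lines: gcks rhnv trefe reykn vmsah ocqj
Hunk 2: at line 2 remove [trefe,reykn,vmsah] add [gzmt,kpb,vptu] -> 6 lines: gcks rhnv gzmt kpb vptu ocqj
Hunk 3: at line 2 remove [gzmt,kpb,vptu] add [ouzts,nzynk,vcj] -> 6 lines: gcks rhnv ouzts nzynk vcj ocqj
Hunk 4: at line 1 remove [ouzts] add [ura] -> 6 lines: gcks rhnv ura nzynk vcj ocqj
Hunk 5: at line 2 remove [ura,nzynk,vcj] add [hlquz,ywxkd] -> 5 lines: gcks rhnv hlquz ywxkd ocqj
Hunk 6: at line 1 remove [rhnv,hlquz,ywxkd] add [zutva,iaw] -> 4 lines: gcks zutva iaw ocqj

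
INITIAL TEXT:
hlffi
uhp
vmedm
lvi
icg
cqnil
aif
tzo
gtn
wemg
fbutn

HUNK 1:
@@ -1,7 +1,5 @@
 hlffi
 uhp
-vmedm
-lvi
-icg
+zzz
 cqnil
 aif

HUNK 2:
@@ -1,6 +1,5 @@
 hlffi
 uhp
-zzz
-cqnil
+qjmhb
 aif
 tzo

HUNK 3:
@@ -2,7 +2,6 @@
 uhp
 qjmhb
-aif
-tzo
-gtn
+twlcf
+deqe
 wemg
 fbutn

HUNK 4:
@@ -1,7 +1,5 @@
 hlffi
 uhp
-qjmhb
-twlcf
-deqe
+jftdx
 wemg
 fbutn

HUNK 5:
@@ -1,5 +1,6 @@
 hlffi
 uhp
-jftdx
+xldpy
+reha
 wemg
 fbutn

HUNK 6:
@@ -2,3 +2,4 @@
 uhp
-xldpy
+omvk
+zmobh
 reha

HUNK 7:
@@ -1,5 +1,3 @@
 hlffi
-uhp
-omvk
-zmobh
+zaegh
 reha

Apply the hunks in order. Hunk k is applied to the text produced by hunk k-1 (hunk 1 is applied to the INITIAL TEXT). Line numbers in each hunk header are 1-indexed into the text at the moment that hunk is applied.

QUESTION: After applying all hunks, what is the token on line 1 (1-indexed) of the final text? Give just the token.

Answer: hlffi

Derivation:
Hunk 1: at line 1 remove [vmedm,lvi,icg] add [zzz] -> 9 lines: hlffi uhp zzz cqnil aif tzo gtn wemg fbutn
Hunk 2: at line 1 remove [zzz,cqnil] add [qjmhb] -> 8 lines: hlffi uhp qjmhb aif tzo gtn wemg fbutn
Hunk 3: at line 2 remove [aif,tzo,gtn] add [twlcf,deqe] -> 7 lines: hlffi uhp qjmhb twlcf deqe wemg fbutn
Hunk 4: at line 1 remove [qjmhb,twlcf,deqe] add [jftdx] -> 5 lines: hlffi uhp jftdx wemg fbutn
Hunk 5: at line 1 remove [jftdx] add [xldpy,reha] -> 6 lines: hlffi uhp xldpy reha wemg fbutn
Hunk 6: at line 2 remove [xldpy] add [omvk,zmobh] -> 7 lines: hlffi uhp omvk zmobh reha wemg fbutn
Hunk 7: at line 1 remove [uhp,omvk,zmobh] add [zaegh] -> 5 lines: hlffi zaegh reha wemg fbutn
Final line 1: hlffi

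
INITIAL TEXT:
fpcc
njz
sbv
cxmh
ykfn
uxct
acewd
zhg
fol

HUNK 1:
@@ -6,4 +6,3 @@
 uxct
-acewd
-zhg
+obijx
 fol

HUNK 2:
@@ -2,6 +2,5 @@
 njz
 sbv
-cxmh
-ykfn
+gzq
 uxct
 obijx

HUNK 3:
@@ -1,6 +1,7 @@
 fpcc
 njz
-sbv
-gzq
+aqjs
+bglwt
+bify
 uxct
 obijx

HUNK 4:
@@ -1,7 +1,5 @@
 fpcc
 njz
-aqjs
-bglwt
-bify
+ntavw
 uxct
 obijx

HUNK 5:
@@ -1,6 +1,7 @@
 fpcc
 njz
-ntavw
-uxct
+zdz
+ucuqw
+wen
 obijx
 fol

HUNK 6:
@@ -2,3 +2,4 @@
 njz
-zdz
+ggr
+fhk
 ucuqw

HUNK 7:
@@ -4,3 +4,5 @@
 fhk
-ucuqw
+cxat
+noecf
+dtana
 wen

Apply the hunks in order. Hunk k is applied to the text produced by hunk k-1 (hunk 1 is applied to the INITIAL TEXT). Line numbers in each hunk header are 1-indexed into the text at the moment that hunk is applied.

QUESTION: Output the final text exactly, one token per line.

Answer: fpcc
njz
ggr
fhk
cxat
noecf
dtana
wen
obijx
fol

Derivation:
Hunk 1: at line 6 remove [acewd,zhg] add [obijx] -> 8 lines: fpcc njz sbv cxmh ykfn uxct obijx fol
Hunk 2: at line 2 remove [cxmh,ykfn] add [gzq] -> 7 lines: fpcc njz sbv gzq uxct obijx fol
Hunk 3: at line 1 remove [sbv,gzq] add [aqjs,bglwt,bify] -> 8 lines: fpcc njz aqjs bglwt bify uxct obijx fol
Hunk 4: at line 1 remove [aqjs,bglwt,bify] add [ntavw] -> 6 lines: fpcc njz ntavw uxct obijx fol
Hunk 5: at line 1 remove [ntavw,uxct] add [zdz,ucuqw,wen] -> 7 lines: fpcc njz zdz ucuqw wen obijx fol
Hunk 6: at line 2 remove [zdz] add [ggr,fhk] -> 8 lines: fpcc njz ggr fhk ucuqw wen obijx fol
Hunk 7: at line 4 remove [ucuqw] add [cxat,noecf,dtana] -> 10 lines: fpcc njz ggr fhk cxat noecf dtana wen obijx fol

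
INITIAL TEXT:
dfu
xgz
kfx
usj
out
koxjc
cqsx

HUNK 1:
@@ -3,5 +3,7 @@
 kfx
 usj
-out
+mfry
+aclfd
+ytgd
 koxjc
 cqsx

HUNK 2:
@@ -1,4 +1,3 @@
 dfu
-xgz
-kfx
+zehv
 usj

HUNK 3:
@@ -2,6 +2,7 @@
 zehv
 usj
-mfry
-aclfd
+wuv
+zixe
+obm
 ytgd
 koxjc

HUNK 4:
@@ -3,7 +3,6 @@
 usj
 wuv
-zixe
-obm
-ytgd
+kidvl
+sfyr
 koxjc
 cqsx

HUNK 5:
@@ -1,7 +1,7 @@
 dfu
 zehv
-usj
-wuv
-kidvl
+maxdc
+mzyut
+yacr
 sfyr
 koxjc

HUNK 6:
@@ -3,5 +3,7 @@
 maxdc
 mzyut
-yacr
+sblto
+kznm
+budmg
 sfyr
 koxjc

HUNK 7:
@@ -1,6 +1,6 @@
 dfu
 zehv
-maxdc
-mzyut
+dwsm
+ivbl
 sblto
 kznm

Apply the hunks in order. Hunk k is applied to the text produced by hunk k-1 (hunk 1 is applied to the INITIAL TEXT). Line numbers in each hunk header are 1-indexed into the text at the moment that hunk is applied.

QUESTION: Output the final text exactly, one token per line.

Hunk 1: at line 3 remove [out] add [mfry,aclfd,ytgd] -> 9 lines: dfu xgz kfx usj mfry aclfd ytgd koxjc cqsx
Hunk 2: at line 1 remove [xgz,kfx] add [zehv] -> 8 lines: dfu zehv usj mfry aclfd ytgd koxjc cqsx
Hunk 3: at line 2 remove [mfry,aclfd] add [wuv,zixe,obm] -> 9 lines: dfu zehv usj wuv zixe obm ytgd koxjc cqsx
Hunk 4: at line 3 remove [zixe,obm,ytgd] add [kidvl,sfyr] -> 8 lines: dfu zehv usj wuv kidvl sfyr koxjc cqsx
Hunk 5: at line 1 remove [usj,wuv,kidvl] add [maxdc,mzyut,yacr] -> 8 lines: dfu zehv maxdc mzyut yacr sfyr koxjc cqsx
Hunk 6: at line 3 remove [yacr] add [sblto,kznm,budmg] -> 10 lines: dfu zehv maxdc mzyut sblto kznm budmg sfyr koxjc cqsx
Hunk 7: at line 1 remove [maxdc,mzyut] add [dwsm,ivbl] -> 10 lines: dfu zehv dwsm ivbl sblto kznm budmg sfyr koxjc cqsx

Answer: dfu
zehv
dwsm
ivbl
sblto
kznm
budmg
sfyr
koxjc
cqsx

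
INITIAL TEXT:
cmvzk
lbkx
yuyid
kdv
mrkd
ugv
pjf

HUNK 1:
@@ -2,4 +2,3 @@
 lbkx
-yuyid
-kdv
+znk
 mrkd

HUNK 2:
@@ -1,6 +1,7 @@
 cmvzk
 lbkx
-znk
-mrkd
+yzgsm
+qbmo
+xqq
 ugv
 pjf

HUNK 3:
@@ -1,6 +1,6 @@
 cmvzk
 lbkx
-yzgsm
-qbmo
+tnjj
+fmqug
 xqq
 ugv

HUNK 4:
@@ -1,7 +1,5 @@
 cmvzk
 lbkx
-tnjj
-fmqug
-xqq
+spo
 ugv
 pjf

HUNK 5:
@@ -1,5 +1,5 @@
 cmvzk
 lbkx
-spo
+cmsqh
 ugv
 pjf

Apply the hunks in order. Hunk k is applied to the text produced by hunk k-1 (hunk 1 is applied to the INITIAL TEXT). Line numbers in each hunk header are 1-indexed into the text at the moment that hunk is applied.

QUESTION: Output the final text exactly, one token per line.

Hunk 1: at line 2 remove [yuyid,kdv] add [znk] -> 6 lines: cmvzk lbkx znk mrkd ugv pjf
Hunk 2: at line 1 remove [znk,mrkd] add [yzgsm,qbmo,xqq] -> 7 lines: cmvzk lbkx yzgsm qbmo xqq ugv pjf
Hunk 3: at line 1 remove [yzgsm,qbmo] add [tnjj,fmqug] -> 7 lines: cmvzk lbkx tnjj fmqug xqq ugv pjf
Hunk 4: at line 1 remove [tnjj,fmqug,xqq] add [spo] -> 5 lines: cmvzk lbkx spo ugv pjf
Hunk 5: at line 1 remove [spo] add [cmsqh] -> 5 lines: cmvzk lbkx cmsqh ugv pjf

Answer: cmvzk
lbkx
cmsqh
ugv
pjf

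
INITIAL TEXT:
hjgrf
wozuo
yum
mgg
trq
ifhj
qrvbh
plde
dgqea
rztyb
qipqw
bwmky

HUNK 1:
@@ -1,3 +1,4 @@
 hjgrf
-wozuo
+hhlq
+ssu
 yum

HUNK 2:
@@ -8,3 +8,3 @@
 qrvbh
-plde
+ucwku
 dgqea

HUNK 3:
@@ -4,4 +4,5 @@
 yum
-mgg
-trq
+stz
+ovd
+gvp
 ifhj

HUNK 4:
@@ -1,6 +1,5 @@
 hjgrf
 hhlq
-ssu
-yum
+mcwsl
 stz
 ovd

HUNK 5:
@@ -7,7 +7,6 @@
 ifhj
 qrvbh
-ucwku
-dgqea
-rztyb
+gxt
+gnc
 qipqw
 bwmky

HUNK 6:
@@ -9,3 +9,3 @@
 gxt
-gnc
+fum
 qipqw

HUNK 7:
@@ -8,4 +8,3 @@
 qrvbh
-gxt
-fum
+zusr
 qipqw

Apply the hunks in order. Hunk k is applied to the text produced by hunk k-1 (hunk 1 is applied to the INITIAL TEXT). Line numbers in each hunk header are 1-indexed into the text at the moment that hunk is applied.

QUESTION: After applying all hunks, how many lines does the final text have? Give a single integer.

Answer: 11

Derivation:
Hunk 1: at line 1 remove [wozuo] add [hhlq,ssu] -> 13 lines: hjgrf hhlq ssu yum mgg trq ifhj qrvbh plde dgqea rztyb qipqw bwmky
Hunk 2: at line 8 remove [plde] add [ucwku] -> 13 lines: hjgrf hhlq ssu yum mgg trq ifhj qrvbh ucwku dgqea rztyb qipqw bwmky
Hunk 3: at line 4 remove [mgg,trq] add [stz,ovd,gvp] -> 14 lines: hjgrf hhlq ssu yum stz ovd gvp ifhj qrvbh ucwku dgqea rztyb qipqw bwmky
Hunk 4: at line 1 remove [ssu,yum] add [mcwsl] -> 13 lines: hjgrf hhlq mcwsl stz ovd gvp ifhj qrvbh ucwku dgqea rztyb qipqw bwmky
Hunk 5: at line 7 remove [ucwku,dgqea,rztyb] add [gxt,gnc] -> 12 lines: hjgrf hhlq mcwsl stz ovd gvp ifhj qrvbh gxt gnc qipqw bwmky
Hunk 6: at line 9 remove [gnc] add [fum] -> 12 lines: hjgrf hhlq mcwsl stz ovd gvp ifhj qrvbh gxt fum qipqw bwmky
Hunk 7: at line 8 remove [gxt,fum] add [zusr] -> 11 lines: hjgrf hhlq mcwsl stz ovd gvp ifhj qrvbh zusr qipqw bwmky
Final line count: 11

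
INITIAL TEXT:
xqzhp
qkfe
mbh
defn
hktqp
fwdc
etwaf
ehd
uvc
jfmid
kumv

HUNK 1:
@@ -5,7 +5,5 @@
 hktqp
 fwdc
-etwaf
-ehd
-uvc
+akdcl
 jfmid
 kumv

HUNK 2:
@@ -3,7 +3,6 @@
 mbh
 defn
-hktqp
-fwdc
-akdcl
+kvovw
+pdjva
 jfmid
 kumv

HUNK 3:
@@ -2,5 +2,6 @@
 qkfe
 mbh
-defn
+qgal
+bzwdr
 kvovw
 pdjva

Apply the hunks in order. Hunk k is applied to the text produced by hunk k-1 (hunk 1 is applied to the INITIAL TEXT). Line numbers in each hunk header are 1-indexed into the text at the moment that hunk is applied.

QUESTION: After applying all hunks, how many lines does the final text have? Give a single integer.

Answer: 9

Derivation:
Hunk 1: at line 5 remove [etwaf,ehd,uvc] add [akdcl] -> 9 lines: xqzhp qkfe mbh defn hktqp fwdc akdcl jfmid kumv
Hunk 2: at line 3 remove [hktqp,fwdc,akdcl] add [kvovw,pdjva] -> 8 lines: xqzhp qkfe mbh defn kvovw pdjva jfmid kumv
Hunk 3: at line 2 remove [defn] add [qgal,bzwdr] -> 9 lines: xqzhp qkfe mbh qgal bzwdr kvovw pdjva jfmid kumv
Final line count: 9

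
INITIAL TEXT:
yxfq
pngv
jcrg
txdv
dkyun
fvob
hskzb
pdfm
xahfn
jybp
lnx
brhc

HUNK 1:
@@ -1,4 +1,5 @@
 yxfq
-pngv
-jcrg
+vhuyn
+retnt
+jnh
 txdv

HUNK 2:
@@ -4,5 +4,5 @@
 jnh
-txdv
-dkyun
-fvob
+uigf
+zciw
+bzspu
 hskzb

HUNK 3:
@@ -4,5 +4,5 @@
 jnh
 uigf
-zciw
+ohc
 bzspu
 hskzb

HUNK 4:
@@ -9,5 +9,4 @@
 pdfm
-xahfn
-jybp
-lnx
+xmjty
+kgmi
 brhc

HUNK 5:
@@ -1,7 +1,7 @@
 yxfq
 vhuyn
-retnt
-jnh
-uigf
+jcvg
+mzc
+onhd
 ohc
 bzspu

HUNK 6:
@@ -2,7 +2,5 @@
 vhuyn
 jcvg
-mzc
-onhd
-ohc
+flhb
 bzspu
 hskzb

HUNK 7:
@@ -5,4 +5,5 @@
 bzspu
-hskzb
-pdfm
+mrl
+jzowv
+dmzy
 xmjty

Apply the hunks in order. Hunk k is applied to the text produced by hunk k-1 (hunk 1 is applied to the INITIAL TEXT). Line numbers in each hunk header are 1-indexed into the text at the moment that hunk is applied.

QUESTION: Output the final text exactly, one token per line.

Hunk 1: at line 1 remove [pngv,jcrg] add [vhuyn,retnt,jnh] -> 13 lines: yxfq vhuyn retnt jnh txdv dkyun fvob hskzb pdfm xahfn jybp lnx brhc
Hunk 2: at line 4 remove [txdv,dkyun,fvob] add [uigf,zciw,bzspu] -> 13 lines: yxfq vhuyn retnt jnh uigf zciw bzspu hskzb pdfm xahfn jybp lnx brhc
Hunk 3: at line 4 remove [zciw] add [ohc] -> 13 lines: yxfq vhuyn retnt jnh uigf ohc bzspu hskzb pdfm xahfn jybp lnx brhc
Hunk 4: at line 9 remove [xahfn,jybp,lnx] add [xmjty,kgmi] -> 12 lines: yxfq vhuyn retnt jnh uigf ohc bzspu hskzb pdfm xmjty kgmi brhc
Hunk 5: at line 1 remove [retnt,jnh,uigf] add [jcvg,mzc,onhd] -> 12 lines: yxfq vhuyn jcvg mzc onhd ohc bzspu hskzb pdfm xmjty kgmi brhc
Hunk 6: at line 2 remove [mzc,onhd,ohc] add [flhb] -> 10 lines: yxfq vhuyn jcvg flhb bzspu hskzb pdfm xmjty kgmi brhc
Hunk 7: at line 5 remove [hskzb,pdfm] add [mrl,jzowv,dmzy] -> 11 lines: yxfq vhuyn jcvg flhb bzspu mrl jzowv dmzy xmjty kgmi brhc

Answer: yxfq
vhuyn
jcvg
flhb
bzspu
mrl
jzowv
dmzy
xmjty
kgmi
brhc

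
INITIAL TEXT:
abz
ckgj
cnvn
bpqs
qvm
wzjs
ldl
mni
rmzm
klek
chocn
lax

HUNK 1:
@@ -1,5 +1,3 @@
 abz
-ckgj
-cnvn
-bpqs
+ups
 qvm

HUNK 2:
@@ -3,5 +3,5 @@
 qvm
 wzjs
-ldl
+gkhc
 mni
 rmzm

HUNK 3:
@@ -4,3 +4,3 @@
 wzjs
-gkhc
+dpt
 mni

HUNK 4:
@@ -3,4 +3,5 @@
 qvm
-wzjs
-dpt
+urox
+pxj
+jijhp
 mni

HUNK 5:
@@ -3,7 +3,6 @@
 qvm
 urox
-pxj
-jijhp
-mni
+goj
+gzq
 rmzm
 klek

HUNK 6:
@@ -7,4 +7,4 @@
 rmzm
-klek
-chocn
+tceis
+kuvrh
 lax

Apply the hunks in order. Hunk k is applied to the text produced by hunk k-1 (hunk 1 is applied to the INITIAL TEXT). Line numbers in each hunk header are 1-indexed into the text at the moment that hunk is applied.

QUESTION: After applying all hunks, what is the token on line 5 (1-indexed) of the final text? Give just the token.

Answer: goj

Derivation:
Hunk 1: at line 1 remove [ckgj,cnvn,bpqs] add [ups] -> 10 lines: abz ups qvm wzjs ldl mni rmzm klek chocn lax
Hunk 2: at line 3 remove [ldl] add [gkhc] -> 10 lines: abz ups qvm wzjs gkhc mni rmzm klek chocn lax
Hunk 3: at line 4 remove [gkhc] add [dpt] -> 10 lines: abz ups qvm wzjs dpt mni rmzm klek chocn lax
Hunk 4: at line 3 remove [wzjs,dpt] add [urox,pxj,jijhp] -> 11 lines: abz ups qvm urox pxj jijhp mni rmzm klek chocn lax
Hunk 5: at line 3 remove [pxj,jijhp,mni] add [goj,gzq] -> 10 lines: abz ups qvm urox goj gzq rmzm klek chocn lax
Hunk 6: at line 7 remove [klek,chocn] add [tceis,kuvrh] -> 10 lines: abz ups qvm urox goj gzq rmzm tceis kuvrh lax
Final line 5: goj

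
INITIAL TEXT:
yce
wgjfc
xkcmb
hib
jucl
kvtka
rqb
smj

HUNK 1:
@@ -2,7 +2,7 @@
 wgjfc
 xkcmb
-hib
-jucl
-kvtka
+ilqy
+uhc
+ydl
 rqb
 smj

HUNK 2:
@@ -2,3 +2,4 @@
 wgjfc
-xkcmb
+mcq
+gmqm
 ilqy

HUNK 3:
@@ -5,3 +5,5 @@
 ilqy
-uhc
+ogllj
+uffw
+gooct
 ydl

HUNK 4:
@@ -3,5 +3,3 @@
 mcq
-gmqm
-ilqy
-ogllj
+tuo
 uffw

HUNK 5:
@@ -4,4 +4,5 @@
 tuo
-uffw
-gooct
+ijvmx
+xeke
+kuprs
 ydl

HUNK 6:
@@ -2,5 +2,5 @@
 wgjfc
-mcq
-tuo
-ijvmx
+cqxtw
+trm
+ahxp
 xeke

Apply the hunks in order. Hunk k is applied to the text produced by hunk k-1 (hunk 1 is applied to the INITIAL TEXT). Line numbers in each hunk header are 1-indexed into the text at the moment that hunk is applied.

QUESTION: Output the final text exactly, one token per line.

Hunk 1: at line 2 remove [hib,jucl,kvtka] add [ilqy,uhc,ydl] -> 8 lines: yce wgjfc xkcmb ilqy uhc ydl rqb smj
Hunk 2: at line 2 remove [xkcmb] add [mcq,gmqm] -> 9 lines: yce wgjfc mcq gmqm ilqy uhc ydl rqb smj
Hunk 3: at line 5 remove [uhc] add [ogllj,uffw,gooct] -> 11 lines: yce wgjfc mcq gmqm ilqy ogllj uffw gooct ydl rqb smj
Hunk 4: at line 3 remove [gmqm,ilqy,ogllj] add [tuo] -> 9 lines: yce wgjfc mcq tuo uffw gooct ydl rqb smj
Hunk 5: at line 4 remove [uffw,gooct] add [ijvmx,xeke,kuprs] -> 10 lines: yce wgjfc mcq tuo ijvmx xeke kuprs ydl rqb smj
Hunk 6: at line 2 remove [mcq,tuo,ijvmx] add [cqxtw,trm,ahxp] -> 10 lines: yce wgjfc cqxtw trm ahxp xeke kuprs ydl rqb smj

Answer: yce
wgjfc
cqxtw
trm
ahxp
xeke
kuprs
ydl
rqb
smj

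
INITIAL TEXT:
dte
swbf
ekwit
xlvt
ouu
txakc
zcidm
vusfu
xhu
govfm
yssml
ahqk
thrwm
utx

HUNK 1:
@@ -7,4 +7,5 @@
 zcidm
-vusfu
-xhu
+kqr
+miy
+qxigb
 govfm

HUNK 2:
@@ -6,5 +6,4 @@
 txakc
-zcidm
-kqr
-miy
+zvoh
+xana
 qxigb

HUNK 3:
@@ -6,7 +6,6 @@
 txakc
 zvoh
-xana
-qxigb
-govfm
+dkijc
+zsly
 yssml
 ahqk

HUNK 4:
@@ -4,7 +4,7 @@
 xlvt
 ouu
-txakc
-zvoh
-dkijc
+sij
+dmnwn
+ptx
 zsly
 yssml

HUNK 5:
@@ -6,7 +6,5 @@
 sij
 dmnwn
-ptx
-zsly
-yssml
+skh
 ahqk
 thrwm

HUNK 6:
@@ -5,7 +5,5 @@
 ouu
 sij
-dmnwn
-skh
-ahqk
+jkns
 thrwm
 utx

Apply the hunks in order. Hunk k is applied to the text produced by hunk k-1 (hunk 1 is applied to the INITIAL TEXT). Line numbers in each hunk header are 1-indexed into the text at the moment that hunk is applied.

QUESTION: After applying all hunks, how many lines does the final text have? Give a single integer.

Answer: 9

Derivation:
Hunk 1: at line 7 remove [vusfu,xhu] add [kqr,miy,qxigb] -> 15 lines: dte swbf ekwit xlvt ouu txakc zcidm kqr miy qxigb govfm yssml ahqk thrwm utx
Hunk 2: at line 6 remove [zcidm,kqr,miy] add [zvoh,xana] -> 14 lines: dte swbf ekwit xlvt ouu txakc zvoh xana qxigb govfm yssml ahqk thrwm utx
Hunk 3: at line 6 remove [xana,qxigb,govfm] add [dkijc,zsly] -> 13 lines: dte swbf ekwit xlvt ouu txakc zvoh dkijc zsly yssml ahqk thrwm utx
Hunk 4: at line 4 remove [txakc,zvoh,dkijc] add [sij,dmnwn,ptx] -> 13 lines: dte swbf ekwit xlvt ouu sij dmnwn ptx zsly yssml ahqk thrwm utx
Hunk 5: at line 6 remove [ptx,zsly,yssml] add [skh] -> 11 lines: dte swbf ekwit xlvt ouu sij dmnwn skh ahqk thrwm utx
Hunk 6: at line 5 remove [dmnwn,skh,ahqk] add [jkns] -> 9 lines: dte swbf ekwit xlvt ouu sij jkns thrwm utx
Final line count: 9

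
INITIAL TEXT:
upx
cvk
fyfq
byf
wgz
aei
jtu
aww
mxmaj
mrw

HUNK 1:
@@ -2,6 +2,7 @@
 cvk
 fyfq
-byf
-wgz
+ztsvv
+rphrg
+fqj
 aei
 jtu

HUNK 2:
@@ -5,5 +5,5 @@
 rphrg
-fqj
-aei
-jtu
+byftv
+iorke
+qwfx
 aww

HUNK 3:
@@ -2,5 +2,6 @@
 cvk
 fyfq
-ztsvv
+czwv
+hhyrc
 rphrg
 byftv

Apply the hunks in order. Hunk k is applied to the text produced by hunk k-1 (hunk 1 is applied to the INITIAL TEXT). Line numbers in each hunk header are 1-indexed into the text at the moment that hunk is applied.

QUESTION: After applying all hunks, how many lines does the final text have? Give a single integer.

Hunk 1: at line 2 remove [byf,wgz] add [ztsvv,rphrg,fqj] -> 11 lines: upx cvk fyfq ztsvv rphrg fqj aei jtu aww mxmaj mrw
Hunk 2: at line 5 remove [fqj,aei,jtu] add [byftv,iorke,qwfx] -> 11 lines: upx cvk fyfq ztsvv rphrg byftv iorke qwfx aww mxmaj mrw
Hunk 3: at line 2 remove [ztsvv] add [czwv,hhyrc] -> 12 lines: upx cvk fyfq czwv hhyrc rphrg byftv iorke qwfx aww mxmaj mrw
Final line count: 12

Answer: 12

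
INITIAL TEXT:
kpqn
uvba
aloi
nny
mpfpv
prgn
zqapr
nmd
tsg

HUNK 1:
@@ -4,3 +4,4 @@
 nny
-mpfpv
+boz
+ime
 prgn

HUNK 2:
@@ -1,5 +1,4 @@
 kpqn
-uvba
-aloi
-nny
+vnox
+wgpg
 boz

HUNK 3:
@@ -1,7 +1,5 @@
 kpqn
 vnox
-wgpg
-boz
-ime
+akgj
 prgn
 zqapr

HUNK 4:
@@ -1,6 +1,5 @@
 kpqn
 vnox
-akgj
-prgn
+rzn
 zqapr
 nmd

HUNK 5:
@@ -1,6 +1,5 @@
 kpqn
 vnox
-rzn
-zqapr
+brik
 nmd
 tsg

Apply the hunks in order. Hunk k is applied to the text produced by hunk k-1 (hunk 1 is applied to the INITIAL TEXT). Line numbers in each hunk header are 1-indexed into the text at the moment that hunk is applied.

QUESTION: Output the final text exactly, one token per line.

Hunk 1: at line 4 remove [mpfpv] add [boz,ime] -> 10 lines: kpqn uvba aloi nny boz ime prgn zqapr nmd tsg
Hunk 2: at line 1 remove [uvba,aloi,nny] add [vnox,wgpg] -> 9 lines: kpqn vnox wgpg boz ime prgn zqapr nmd tsg
Hunk 3: at line 1 remove [wgpg,boz,ime] add [akgj] -> 7 lines: kpqn vnox akgj prgn zqapr nmd tsg
Hunk 4: at line 1 remove [akgj,prgn] add [rzn] -> 6 lines: kpqn vnox rzn zqapr nmd tsg
Hunk 5: at line 1 remove [rzn,zqapr] add [brik] -> 5 lines: kpqn vnox brik nmd tsg

Answer: kpqn
vnox
brik
nmd
tsg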